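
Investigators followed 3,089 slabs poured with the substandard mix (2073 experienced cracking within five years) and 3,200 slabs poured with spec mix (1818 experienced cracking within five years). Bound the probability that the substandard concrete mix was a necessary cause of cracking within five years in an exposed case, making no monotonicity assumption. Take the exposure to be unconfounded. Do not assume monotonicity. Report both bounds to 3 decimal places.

p₁ = P(outcome | exposed) = 2073/3089 = 0.67109
p₀ = P(outcome | unexposed) = 1818/3200 = 0.56812
Under exogeneity alone the bounds on PN are max{0,(p₁−p₀)/p₁} ≤ PN ≤ min{1,(1−p₀)/p₁}.
  lower = (p₁ − p₀)/p₁ = 0.10297 / 0.67109 ≈ 0.1534
  upper = min{1, (1 − p₀)/p₁} = 0.43188 / 0.67109 ≈ 0.6435

0.153 ≤ PN ≤ 0.644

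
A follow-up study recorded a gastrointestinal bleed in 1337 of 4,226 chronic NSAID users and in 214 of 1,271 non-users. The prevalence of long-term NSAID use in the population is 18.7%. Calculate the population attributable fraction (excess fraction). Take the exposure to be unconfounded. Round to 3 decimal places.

PAF ≈ 0.141

p₁ = P(outcome | exposed) = 1337/4226 = 0.31637
p₀ = P(outcome | unexposed) = 214/1271 = 0.16837
Overall risk P(Y=1) = π·p₁ + (1−π)·p₀ = 0.187×0.31637 + 0.813×0.16837 = 0.19605.
Under exogeneity, PAF = [P(Y=1) − p₀] / P(Y=1).
PAF = (0.19605 − 0.16837) / 0.19605 ≈ 0.1412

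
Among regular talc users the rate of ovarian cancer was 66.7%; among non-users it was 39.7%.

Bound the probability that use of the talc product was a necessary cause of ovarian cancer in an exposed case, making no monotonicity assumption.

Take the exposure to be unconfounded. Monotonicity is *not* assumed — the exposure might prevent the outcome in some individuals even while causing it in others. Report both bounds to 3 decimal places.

p₁ = 0.667, p₀ = 0.397.
Under exogeneity alone the bounds on PN are max{0,(p₁−p₀)/p₁} ≤ PN ≤ min{1,(1−p₀)/p₁}.
  lower = (p₁ − p₀)/p₁ = 0.27 / 0.667 ≈ 0.4048
  upper = min{1, (1 − p₀)/p₁} = 0.603 / 0.667 ≈ 0.9040

0.405 ≤ PN ≤ 0.904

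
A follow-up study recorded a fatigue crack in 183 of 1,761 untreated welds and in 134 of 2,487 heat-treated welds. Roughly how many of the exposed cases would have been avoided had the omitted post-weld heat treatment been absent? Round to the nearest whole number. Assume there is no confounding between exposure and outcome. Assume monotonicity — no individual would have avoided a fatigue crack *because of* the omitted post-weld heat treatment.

about 88 cases

p₁ = P(outcome | exposed) = 183/1761 = 0.10392
p₀ = P(outcome | unexposed) = 134/2487 = 0.05388
PN = (p₁ − p₀)/p₁ = (0.10392 − 0.05388) / 0.10392 ≈ 0.48151.
Attributable cases ≈ PN × (exposed cases) = 0.48151 × 183 ≈ 88.12.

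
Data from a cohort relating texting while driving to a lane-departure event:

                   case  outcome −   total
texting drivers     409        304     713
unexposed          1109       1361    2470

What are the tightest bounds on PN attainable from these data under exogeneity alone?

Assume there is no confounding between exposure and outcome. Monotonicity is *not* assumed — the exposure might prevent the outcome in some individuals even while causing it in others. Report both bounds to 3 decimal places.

0.217 ≤ PN ≤ 0.961

p₁ = P(outcome | exposed) = 409/713 = 0.57363
p₀ = P(outcome | unexposed) = 1109/2470 = 0.44899
Under exogeneity alone the bounds on PN are max{0,(p₁−p₀)/p₁} ≤ PN ≤ min{1,(1−p₀)/p₁}.
  lower = (p₁ − p₀)/p₁ = 0.12464 / 0.57363 ≈ 0.2173
  upper = min{1, (1 − p₀)/p₁} = 0.55101 / 0.57363 ≈ 0.9606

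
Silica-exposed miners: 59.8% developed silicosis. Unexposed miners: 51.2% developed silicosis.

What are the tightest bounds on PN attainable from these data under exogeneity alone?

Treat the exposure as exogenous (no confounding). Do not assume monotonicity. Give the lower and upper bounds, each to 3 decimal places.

p₁ = 0.598, p₀ = 0.512.
Under exogeneity alone the bounds on PN are max{0,(p₁−p₀)/p₁} ≤ PN ≤ min{1,(1−p₀)/p₁}.
  lower = (p₁ − p₀)/p₁ = 0.086 / 0.598 ≈ 0.1438
  upper = min{1, (1 − p₀)/p₁} = 0.488 / 0.598 ≈ 0.8161

0.144 ≤ PN ≤ 0.816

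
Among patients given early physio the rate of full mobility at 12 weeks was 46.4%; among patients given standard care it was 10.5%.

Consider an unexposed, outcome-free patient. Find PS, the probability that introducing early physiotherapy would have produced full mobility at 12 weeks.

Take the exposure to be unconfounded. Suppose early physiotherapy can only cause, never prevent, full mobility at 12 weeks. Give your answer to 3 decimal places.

PS ≈ 0.401

p₁ = 0.464, p₀ = 0.105.
Under exogeneity and monotonicity, PS = (p₁ − p₀) / (1 − p₀).
PS = (0.464 − 0.105) / (1 − 0.105) = 0.359 / 0.895 ≈ 0.4011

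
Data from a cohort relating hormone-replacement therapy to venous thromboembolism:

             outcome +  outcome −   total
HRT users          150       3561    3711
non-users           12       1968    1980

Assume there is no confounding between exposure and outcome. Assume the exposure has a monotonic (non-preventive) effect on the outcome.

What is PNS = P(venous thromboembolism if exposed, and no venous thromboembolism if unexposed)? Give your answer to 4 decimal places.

p₁ = P(outcome | exposed) = 150/3711 = 0.04042
p₀ = P(outcome | unexposed) = 12/1980 = 0.0060606
Under exogeneity and monotonicity, PNS = p₁ − p₀.
PNS = 0.04042 − 0.0060606 = 0.03436

PNS ≈ 0.0344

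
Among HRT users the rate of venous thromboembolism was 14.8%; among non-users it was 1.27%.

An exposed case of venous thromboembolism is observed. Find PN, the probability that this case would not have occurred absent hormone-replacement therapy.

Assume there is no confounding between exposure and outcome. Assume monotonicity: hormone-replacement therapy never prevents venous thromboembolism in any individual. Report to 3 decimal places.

p₁ = 0.148, p₀ = 0.0127.
Under exogeneity and monotonicity, PN = (p₁ − p₀) / p₁.
PN = (0.148 − 0.0127) / 0.148 = 0.1353 / 0.148 ≈ 0.9142

PN ≈ 0.914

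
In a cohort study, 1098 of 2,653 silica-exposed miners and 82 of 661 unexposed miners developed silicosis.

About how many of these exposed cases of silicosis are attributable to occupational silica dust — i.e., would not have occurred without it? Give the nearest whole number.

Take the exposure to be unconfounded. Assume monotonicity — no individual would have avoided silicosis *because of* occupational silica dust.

p₁ = P(outcome | exposed) = 1098/2653 = 0.41387
p₀ = P(outcome | unexposed) = 82/661 = 0.12405
PN = (p₁ − p₀)/p₁ = (0.41387 − 0.12405) / 0.41387 ≈ 0.70026.
Attributable cases ≈ PN × (exposed cases) = 0.70026 × 1098 ≈ 768.88.

about 769 cases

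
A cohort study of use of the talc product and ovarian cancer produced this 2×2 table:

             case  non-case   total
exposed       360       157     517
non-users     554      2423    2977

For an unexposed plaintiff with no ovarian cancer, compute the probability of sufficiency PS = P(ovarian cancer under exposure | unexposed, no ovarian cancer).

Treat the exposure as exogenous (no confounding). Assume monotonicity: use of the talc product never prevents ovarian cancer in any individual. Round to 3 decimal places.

PS ≈ 0.627

p₁ = P(outcome | exposed) = 360/517 = 0.69632
p₀ = P(outcome | unexposed) = 554/2977 = 0.18609
Under exogeneity and monotonicity, PS = (p₁ − p₀)/(1 − p₀).
PS = (0.69632 − 0.18609) / 0.81391 ≈ 0.6269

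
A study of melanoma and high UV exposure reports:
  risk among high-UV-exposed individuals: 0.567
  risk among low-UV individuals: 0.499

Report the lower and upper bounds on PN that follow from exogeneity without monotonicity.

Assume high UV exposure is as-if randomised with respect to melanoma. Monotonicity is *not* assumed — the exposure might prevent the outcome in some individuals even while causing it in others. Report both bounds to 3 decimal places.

Let p₁ = 0.567, p₀ = 0.499.
Under exogeneity alone the bounds on PN are max{0,(p₁−p₀)/p₁} ≤ PN ≤ min{1,(1−p₀)/p₁}.
  lower = (p₁ − p₀)/p₁ = 0.068 / 0.567 ≈ 0.1199
  upper = min{1, (1 − p₀)/p₁} = 0.501 / 0.567 ≈ 0.8836

0.120 ≤ PN ≤ 0.884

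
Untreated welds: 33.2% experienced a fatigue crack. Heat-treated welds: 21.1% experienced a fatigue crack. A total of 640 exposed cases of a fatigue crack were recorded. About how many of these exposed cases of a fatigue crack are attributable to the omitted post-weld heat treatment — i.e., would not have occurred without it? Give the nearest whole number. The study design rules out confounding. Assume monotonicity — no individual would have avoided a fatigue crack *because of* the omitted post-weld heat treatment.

p₁ = 0.332, p₀ = 0.211.
PN = (p₁ − p₀)/p₁ = (0.332 − 0.211) / 0.332 ≈ 0.36446.
Attributable cases ≈ PN × (exposed cases) = 0.36446 × 640 ≈ 233.25.

about 233 cases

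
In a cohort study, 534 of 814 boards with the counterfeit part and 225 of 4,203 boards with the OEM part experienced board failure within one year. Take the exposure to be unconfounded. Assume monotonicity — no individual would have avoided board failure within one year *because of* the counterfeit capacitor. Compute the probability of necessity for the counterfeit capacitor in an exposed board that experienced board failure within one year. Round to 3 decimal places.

PN ≈ 0.918

p₁ = P(outcome | exposed) = 534/814 = 0.65602
p₀ = P(outcome | unexposed) = 225/4203 = 0.053533
Under exogeneity and monotonicity, PN = (p₁ − p₀) / p₁.
PN = (0.65602 − 0.053533) / 0.65602 = 0.60249 / 0.65602 ≈ 0.9184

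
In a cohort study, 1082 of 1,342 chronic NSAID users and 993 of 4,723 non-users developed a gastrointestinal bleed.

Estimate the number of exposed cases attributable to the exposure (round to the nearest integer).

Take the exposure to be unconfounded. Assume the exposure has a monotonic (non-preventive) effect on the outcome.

about 800 cases

p₁ = P(outcome | exposed) = 1082/1342 = 0.80626
p₀ = P(outcome | unexposed) = 993/4723 = 0.21025
PN = (p₁ − p₀)/p₁ = (0.80626 − 0.21025) / 0.80626 ≈ 0.73923.
Attributable cases ≈ PN × (exposed cases) = 0.73923 × 1082 ≈ 799.85.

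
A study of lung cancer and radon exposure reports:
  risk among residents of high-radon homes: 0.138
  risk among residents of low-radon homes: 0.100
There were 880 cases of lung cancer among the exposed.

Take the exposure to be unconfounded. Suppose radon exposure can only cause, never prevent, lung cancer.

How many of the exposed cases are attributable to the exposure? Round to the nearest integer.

Let p₁ = 0.138, p₀ = 0.1.
PN = (p₁ − p₀)/p₁ = (0.138 − 0.1) / 0.138 ≈ 0.27536.
Attributable cases ≈ PN × (exposed cases) = 0.27536 × 880 ≈ 242.32.

about 242 cases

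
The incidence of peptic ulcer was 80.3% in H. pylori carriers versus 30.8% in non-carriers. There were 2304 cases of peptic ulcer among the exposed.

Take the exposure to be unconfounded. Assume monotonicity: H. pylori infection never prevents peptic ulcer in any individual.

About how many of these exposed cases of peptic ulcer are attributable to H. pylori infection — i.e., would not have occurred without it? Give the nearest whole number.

p₁ = 0.803, p₀ = 0.308.
PN = (p₁ − p₀)/p₁ = (0.803 − 0.308) / 0.803 ≈ 0.61644.
Attributable cases ≈ PN × (exposed cases) = 0.61644 × 2304 ≈ 1420.27.

about 1420 cases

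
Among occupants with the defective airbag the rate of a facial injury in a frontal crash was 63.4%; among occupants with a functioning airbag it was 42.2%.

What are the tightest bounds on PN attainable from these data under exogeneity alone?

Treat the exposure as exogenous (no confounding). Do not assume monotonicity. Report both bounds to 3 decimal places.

0.334 ≤ PN ≤ 0.912

p₁ = 0.634, p₀ = 0.422.
Under exogeneity alone the bounds on PN are max{0,(p₁−p₀)/p₁} ≤ PN ≤ min{1,(1−p₀)/p₁}.
  lower = (p₁ − p₀)/p₁ = 0.212 / 0.634 ≈ 0.3344
  upper = min{1, (1 − p₀)/p₁} = 0.578 / 0.634 ≈ 0.9117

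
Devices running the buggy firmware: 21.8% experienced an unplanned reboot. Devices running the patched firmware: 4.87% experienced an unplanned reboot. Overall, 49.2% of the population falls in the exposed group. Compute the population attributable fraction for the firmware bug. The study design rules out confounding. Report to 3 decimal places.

PAF ≈ 0.631

p₁ = 0.218, p₀ = 0.0487.
Overall risk P(Y=1) = π·p₁ + (1−π)·p₀ = 0.492×0.218 + 0.508×0.0487 = 0.132.
Under exogeneity, PAF = [P(Y=1) − p₀] / P(Y=1).
PAF = (0.132 − 0.0487) / 0.132 ≈ 0.6310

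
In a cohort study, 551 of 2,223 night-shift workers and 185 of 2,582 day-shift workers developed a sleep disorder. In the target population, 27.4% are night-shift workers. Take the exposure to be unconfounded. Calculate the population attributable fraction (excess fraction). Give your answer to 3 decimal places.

PAF ≈ 0.403

p₁ = P(outcome | exposed) = 551/2223 = 0.24786
p₀ = P(outcome | unexposed) = 185/2582 = 0.07165
Overall risk P(Y=1) = π·p₁ + (1−π)·p₀ = 0.274×0.24786 + 0.726×0.07165 = 0.11993.
Under exogeneity, PAF = [P(Y=1) − p₀] / P(Y=1).
PAF = (0.11993 − 0.07165) / 0.11993 ≈ 0.4026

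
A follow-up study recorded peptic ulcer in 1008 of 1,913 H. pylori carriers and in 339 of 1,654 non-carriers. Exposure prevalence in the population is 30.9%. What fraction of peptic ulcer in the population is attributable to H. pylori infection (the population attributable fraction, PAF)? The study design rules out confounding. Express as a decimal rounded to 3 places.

p₁ = P(outcome | exposed) = 1008/1913 = 0.52692
p₀ = P(outcome | unexposed) = 339/1654 = 0.20496
Overall risk P(Y=1) = π·p₁ + (1−π)·p₀ = 0.309×0.52692 + 0.691×0.20496 = 0.30444.
Under exogeneity, PAF = [P(Y=1) − p₀] / P(Y=1).
PAF = (0.30444 − 0.20496) / 0.30444 ≈ 0.3268

PAF ≈ 0.327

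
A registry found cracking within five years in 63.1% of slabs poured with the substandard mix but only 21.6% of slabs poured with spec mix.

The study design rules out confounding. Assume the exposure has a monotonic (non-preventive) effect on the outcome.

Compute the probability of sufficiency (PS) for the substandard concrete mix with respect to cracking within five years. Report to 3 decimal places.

PS ≈ 0.529

p₁ = 0.631, p₀ = 0.216.
Under exogeneity and monotonicity, PS = (p₁ − p₀) / (1 − p₀).
PS = (0.631 − 0.216) / (1 − 0.216) = 0.415 / 0.784 ≈ 0.5293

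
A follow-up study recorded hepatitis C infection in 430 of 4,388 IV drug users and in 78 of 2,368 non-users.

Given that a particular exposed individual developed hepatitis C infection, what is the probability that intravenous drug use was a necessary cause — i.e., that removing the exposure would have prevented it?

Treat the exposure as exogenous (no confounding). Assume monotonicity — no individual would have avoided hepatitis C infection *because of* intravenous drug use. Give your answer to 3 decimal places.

p₁ = P(outcome | exposed) = 430/4388 = 0.097995
p₀ = P(outcome | unexposed) = 78/2368 = 0.032939
Under exogeneity and monotonicity, PN = (p₁ − p₀) / p₁.
PN = (0.097995 − 0.032939) / 0.097995 = 0.065055 / 0.097995 ≈ 0.6639

PN ≈ 0.664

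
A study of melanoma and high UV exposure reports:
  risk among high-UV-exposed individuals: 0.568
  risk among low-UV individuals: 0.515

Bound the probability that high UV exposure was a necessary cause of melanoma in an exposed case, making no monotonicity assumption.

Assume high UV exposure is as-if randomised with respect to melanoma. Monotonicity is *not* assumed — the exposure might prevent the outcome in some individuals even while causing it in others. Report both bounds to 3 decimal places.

Let p₁ = 0.568, p₀ = 0.515.
Under exogeneity alone the bounds on PN are max{0,(p₁−p₀)/p₁} ≤ PN ≤ min{1,(1−p₀)/p₁}.
  lower = (p₁ − p₀)/p₁ = 0.053 / 0.568 ≈ 0.0933
  upper = min{1, (1 − p₀)/p₁} = 0.485 / 0.568 ≈ 0.8539

0.093 ≤ PN ≤ 0.854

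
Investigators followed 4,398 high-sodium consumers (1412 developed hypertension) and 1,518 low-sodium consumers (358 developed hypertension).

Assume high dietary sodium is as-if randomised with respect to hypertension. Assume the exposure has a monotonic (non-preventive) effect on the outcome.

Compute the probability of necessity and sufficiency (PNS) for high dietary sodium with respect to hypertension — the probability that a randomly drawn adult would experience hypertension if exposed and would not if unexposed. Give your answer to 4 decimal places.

p₁ = P(outcome | exposed) = 1412/4398 = 0.32106
p₀ = P(outcome | unexposed) = 358/1518 = 0.23584
Under exogeneity and monotonicity, PNS = p₁ − p₀.
PNS = 0.32106 − 0.23584 = 0.085218

PNS ≈ 0.0852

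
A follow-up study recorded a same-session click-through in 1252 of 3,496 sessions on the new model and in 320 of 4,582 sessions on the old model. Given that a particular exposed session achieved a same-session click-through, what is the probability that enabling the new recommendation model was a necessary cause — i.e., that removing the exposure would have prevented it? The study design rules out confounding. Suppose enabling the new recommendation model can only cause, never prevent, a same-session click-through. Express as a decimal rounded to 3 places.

PN ≈ 0.805

p₁ = P(outcome | exposed) = 1252/3496 = 0.35812
p₀ = P(outcome | unexposed) = 320/4582 = 0.069838
Under exogeneity and monotonicity, PN = (p₁ − p₀) / p₁.
PN = (0.35812 − 0.069838) / 0.35812 = 0.28829 / 0.35812 ≈ 0.8050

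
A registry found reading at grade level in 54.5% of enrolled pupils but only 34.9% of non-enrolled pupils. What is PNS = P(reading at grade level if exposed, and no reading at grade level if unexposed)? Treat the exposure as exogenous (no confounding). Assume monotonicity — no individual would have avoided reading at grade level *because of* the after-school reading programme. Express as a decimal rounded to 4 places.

PNS ≈ 0.1960

p₁ = 0.545, p₀ = 0.349.
Under exogeneity and monotonicity, PNS = p₁ − p₀.
PNS = 0.545 − 0.349 = 0.196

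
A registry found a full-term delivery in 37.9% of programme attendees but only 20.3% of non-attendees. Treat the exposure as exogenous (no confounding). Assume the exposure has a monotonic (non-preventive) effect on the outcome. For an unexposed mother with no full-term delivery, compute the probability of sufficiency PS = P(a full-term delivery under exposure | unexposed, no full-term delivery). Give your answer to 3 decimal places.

PS ≈ 0.221

p₁ = 0.379, p₀ = 0.203.
Under exogeneity and monotonicity, PS = (p₁ − p₀) / (1 − p₀).
PS = (0.379 − 0.203) / (1 − 0.203) = 0.176 / 0.797 ≈ 0.2208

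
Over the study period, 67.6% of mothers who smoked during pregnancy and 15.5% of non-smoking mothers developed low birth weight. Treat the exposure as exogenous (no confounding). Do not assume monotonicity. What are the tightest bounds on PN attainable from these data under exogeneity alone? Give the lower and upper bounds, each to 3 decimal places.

0.771 ≤ PN ≤ 1.000

p₁ = 0.676, p₀ = 0.155.
Under exogeneity alone the bounds on PN are max{0,(p₁−p₀)/p₁} ≤ PN ≤ min{1,(1−p₀)/p₁}.
  lower = (p₁ − p₀)/p₁ = 0.521 / 0.676 ≈ 0.7707
  upper = min{1, (1 − p₀)/p₁} = 0.845 / 0.676 ≈ 1.2500 → capped at 1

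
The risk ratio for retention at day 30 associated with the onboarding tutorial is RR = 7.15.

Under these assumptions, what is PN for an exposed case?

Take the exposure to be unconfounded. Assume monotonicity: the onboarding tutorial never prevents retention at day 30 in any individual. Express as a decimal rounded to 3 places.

PN ≈ 0.860

Under exogeneity and monotonicity, PN = (RR − 1) / RR = 1 − 1/RR.
PN = (7.15 − 1) / 7.15 = 6.15 / 7.15 ≈ 0.8601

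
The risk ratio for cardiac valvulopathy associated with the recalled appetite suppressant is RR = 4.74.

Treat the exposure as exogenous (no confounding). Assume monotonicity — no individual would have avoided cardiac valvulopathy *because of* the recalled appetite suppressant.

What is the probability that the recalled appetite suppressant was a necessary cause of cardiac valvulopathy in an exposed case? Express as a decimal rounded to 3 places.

Under exogeneity and monotonicity, PN = (RR − 1) / RR = 1 − 1/RR.
PN = (4.74 − 1) / 4.74 = 3.74 / 4.74 ≈ 0.7890

PN ≈ 0.789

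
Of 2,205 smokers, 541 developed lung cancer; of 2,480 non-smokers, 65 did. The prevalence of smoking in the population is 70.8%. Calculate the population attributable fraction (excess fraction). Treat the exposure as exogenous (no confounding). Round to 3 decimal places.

PAF ≈ 0.855

p₁ = P(outcome | exposed) = 541/2205 = 0.24535
p₀ = P(outcome | unexposed) = 65/2480 = 0.02621
Overall risk P(Y=1) = π·p₁ + (1−π)·p₀ = 0.708×0.24535 + 0.292×0.02621 = 0.18136.
Under exogeneity, PAF = [P(Y=1) − p₀] / P(Y=1).
PAF = (0.18136 − 0.02621) / 0.18136 ≈ 0.8555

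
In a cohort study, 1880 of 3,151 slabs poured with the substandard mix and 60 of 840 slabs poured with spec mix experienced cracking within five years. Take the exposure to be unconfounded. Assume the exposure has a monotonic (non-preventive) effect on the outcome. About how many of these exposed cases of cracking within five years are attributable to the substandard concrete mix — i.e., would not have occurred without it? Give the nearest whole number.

p₁ = P(outcome | exposed) = 1880/3151 = 0.59664
p₀ = P(outcome | unexposed) = 60/840 = 0.071429
PN = (p₁ − p₀)/p₁ = (0.59664 − 0.071429) / 0.59664 ≈ 0.88028.
Attributable cases ≈ PN × (exposed cases) = 0.88028 × 1880 ≈ 1654.93.

about 1655 cases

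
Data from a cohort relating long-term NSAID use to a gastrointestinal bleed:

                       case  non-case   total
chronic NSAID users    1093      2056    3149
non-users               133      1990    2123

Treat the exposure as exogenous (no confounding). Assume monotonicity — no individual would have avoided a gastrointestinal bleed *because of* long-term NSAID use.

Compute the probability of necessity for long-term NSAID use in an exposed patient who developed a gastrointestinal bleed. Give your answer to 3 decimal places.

p₁ = P(outcome | exposed) = 1093/3149 = 0.34709
p₀ = P(outcome | unexposed) = 133/2123 = 0.062647
Under exogeneity and monotonicity, PN = (p₁ − p₀)/p₁.
PN = (0.34709 − 0.062647) / 0.34709 ≈ 0.8195

PN ≈ 0.820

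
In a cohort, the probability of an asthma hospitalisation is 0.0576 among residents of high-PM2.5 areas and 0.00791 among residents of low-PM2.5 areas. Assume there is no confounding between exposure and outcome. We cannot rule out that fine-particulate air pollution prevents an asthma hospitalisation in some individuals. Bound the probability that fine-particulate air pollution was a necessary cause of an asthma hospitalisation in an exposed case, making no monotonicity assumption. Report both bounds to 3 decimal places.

Let p₁ = 0.0576, p₀ = 0.00791.
Under exogeneity alone the bounds on PN are max{0,(p₁−p₀)/p₁} ≤ PN ≤ min{1,(1−p₀)/p₁}.
  lower = (p₁ − p₀)/p₁ = 0.04969 / 0.0576 ≈ 0.8627
  upper = min{1, (1 − p₀)/p₁} = 0.99209 / 0.0576 ≈ 17.2238 → capped at 1

0.863 ≤ PN ≤ 1.000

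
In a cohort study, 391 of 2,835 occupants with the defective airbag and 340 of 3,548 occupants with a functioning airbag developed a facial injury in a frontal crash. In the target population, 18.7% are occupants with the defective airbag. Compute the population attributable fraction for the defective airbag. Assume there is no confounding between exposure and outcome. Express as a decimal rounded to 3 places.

p₁ = P(outcome | exposed) = 391/2835 = 0.13792
p₀ = P(outcome | unexposed) = 340/3548 = 0.095829
Overall risk P(Y=1) = π·p₁ + (1−π)·p₀ = 0.187×0.13792 + 0.813×0.095829 = 0.1037.
Under exogeneity, PAF = [P(Y=1) − p₀] / P(Y=1).
PAF = (0.1037 − 0.095829) / 0.1037 ≈ 0.0759

PAF ≈ 0.076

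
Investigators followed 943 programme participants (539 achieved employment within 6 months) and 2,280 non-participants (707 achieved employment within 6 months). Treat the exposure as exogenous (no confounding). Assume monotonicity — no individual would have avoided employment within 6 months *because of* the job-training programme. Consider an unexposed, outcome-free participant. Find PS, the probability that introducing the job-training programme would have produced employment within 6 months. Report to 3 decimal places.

p₁ = P(outcome | exposed) = 539/943 = 0.57158
p₀ = P(outcome | unexposed) = 707/2280 = 0.31009
Under exogeneity and monotonicity, PS = (p₁ − p₀) / (1 − p₀).
PS = (0.57158 − 0.31009) / (1 − 0.31009) = 0.26149 / 0.68991 ≈ 0.3790

PS ≈ 0.379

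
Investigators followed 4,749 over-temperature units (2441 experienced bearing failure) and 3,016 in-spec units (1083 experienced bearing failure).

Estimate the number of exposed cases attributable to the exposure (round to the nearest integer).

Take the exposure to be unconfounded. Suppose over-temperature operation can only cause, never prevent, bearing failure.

about 736 cases

p₁ = P(outcome | exposed) = 2441/4749 = 0.514
p₀ = P(outcome | unexposed) = 1083/3016 = 0.35908
PN = (p₁ − p₀)/p₁ = (0.514 − 0.35908) / 0.514 ≈ 0.30140.
Attributable cases ≈ PN × (exposed cases) = 0.30140 × 2441 ≈ 735.71.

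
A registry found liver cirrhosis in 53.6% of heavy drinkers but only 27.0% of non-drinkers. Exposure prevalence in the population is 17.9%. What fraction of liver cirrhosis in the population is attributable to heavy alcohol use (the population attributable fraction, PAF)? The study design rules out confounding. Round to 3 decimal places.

PAF ≈ 0.150

p₁ = 0.536, p₀ = 0.27.
Overall risk P(Y=1) = π·p₁ + (1−π)·p₀ = 0.179×0.536 + 0.821×0.27 = 0.31761.
Under exogeneity, PAF = [P(Y=1) − p₀] / P(Y=1).
PAF = (0.31761 − 0.27) / 0.31761 ≈ 0.1499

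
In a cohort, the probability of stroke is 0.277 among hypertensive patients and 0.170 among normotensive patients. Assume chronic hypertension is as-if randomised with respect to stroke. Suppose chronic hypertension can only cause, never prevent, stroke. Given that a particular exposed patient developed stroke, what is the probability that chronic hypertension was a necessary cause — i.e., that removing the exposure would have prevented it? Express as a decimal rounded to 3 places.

Let p₁ = 0.277, p₀ = 0.17.
Under exogeneity and monotonicity, PN = (p₁ − p₀) / p₁.
PN = (0.277 − 0.17) / 0.277 = 0.107 / 0.277 ≈ 0.3863

PN ≈ 0.386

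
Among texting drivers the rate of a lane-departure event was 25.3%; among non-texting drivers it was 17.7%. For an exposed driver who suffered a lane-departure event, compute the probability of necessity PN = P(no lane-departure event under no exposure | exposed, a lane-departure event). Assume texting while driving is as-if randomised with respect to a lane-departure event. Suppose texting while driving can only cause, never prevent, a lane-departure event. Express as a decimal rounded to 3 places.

p₁ = 0.253, p₀ = 0.177.
Under exogeneity and monotonicity, PN = (p₁ − p₀) / p₁.
PN = (0.253 − 0.177) / 0.253 = 0.076 / 0.253 ≈ 0.3004

PN ≈ 0.300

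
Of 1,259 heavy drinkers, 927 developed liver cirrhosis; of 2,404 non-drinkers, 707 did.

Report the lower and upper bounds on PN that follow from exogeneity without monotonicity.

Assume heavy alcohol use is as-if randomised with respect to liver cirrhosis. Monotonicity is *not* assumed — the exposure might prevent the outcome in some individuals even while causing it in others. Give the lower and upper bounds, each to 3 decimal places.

0.601 ≤ PN ≤ 0.959

p₁ = P(outcome | exposed) = 927/1259 = 0.7363
p₀ = P(outcome | unexposed) = 707/2404 = 0.29409
Under exogeneity alone the bounds on PN are max{0,(p₁−p₀)/p₁} ≤ PN ≤ min{1,(1−p₀)/p₁}.
  lower = (p₁ − p₀)/p₁ = 0.44221 / 0.7363 ≈ 0.6006
  upper = min{1, (1 − p₀)/p₁} = 0.70591 / 0.7363 ≈ 0.9587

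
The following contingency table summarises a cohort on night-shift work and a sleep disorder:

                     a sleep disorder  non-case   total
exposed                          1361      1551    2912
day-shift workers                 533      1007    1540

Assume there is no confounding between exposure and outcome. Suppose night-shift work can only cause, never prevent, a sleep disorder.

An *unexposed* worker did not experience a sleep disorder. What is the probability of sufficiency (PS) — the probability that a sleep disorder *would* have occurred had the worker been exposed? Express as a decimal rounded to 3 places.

p₁ = P(outcome | exposed) = 1361/2912 = 0.46738
p₀ = P(outcome | unexposed) = 533/1540 = 0.3461
Under exogeneity and monotonicity, PS = (p₁ − p₀)/(1 − p₀).
PS = (0.46738 − 0.3461) / 0.6539 ≈ 0.1855

PS ≈ 0.185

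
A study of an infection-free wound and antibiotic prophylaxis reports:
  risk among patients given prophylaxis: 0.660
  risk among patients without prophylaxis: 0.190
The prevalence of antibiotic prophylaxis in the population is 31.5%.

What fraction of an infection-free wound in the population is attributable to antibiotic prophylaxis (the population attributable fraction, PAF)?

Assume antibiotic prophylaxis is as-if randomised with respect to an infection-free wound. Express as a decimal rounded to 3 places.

PAF ≈ 0.438

Let p₁ = 0.66, p₀ = 0.19.
Overall risk P(Y=1) = π·p₁ + (1−π)·p₀ = 0.315×0.66 + 0.685×0.19 = 0.33805.
Under exogeneity, PAF = [P(Y=1) − p₀] / P(Y=1).
PAF = (0.33805 − 0.19) / 0.33805 ≈ 0.4380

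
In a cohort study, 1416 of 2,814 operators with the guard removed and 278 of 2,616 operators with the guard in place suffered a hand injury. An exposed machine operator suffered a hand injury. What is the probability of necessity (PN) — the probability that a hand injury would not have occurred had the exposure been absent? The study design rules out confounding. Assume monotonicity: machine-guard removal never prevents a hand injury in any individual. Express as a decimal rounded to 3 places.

p₁ = P(outcome | exposed) = 1416/2814 = 0.5032
p₀ = P(outcome | unexposed) = 278/2616 = 0.10627
Under exogeneity and monotonicity, PN = (p₁ − p₀) / p₁.
PN = (0.5032 − 0.10627) / 0.5032 = 0.39693 / 0.5032 ≈ 0.7888

PN ≈ 0.789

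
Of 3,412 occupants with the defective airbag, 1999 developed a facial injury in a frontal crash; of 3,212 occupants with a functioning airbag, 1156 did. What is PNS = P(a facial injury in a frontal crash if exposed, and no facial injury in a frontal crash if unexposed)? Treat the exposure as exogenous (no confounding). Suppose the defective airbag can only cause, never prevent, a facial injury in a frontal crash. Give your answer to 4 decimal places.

p₁ = P(outcome | exposed) = 1999/3412 = 0.58587
p₀ = P(outcome | unexposed) = 1156/3212 = 0.3599
Under exogeneity and monotonicity, PNS = p₁ − p₀.
PNS = 0.58587 − 0.3599 = 0.22597

PNS ≈ 0.2260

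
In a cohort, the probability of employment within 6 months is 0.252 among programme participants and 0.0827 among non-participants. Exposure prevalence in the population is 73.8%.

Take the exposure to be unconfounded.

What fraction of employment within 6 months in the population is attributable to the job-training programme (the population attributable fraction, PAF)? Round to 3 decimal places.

PAF ≈ 0.602

Let p₁ = 0.252, p₀ = 0.0827.
Overall risk P(Y=1) = π·p₁ + (1−π)·p₀ = 0.738×0.252 + 0.262×0.0827 = 0.20764.
Under exogeneity, PAF = [P(Y=1) − p₀] / P(Y=1).
PAF = (0.20764 − 0.0827) / 0.20764 ≈ 0.6017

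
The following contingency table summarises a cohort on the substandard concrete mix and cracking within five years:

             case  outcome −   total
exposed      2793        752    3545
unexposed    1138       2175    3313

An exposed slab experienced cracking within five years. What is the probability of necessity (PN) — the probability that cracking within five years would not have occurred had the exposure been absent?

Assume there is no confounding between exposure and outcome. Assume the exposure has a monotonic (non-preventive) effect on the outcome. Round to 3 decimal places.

p₁ = P(outcome | exposed) = 2793/3545 = 0.78787
p₀ = P(outcome | unexposed) = 1138/3313 = 0.3435
Under exogeneity and monotonicity, PN = (p₁ − p₀)/p₁.
PN = (0.78787 − 0.3435) / 0.78787 ≈ 0.5640

PN ≈ 0.564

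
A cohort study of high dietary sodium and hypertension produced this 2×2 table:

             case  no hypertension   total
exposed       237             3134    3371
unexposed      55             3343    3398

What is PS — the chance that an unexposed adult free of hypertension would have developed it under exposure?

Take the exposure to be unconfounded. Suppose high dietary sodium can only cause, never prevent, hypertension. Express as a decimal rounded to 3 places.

PS ≈ 0.055

p₁ = P(outcome | exposed) = 237/3371 = 0.070306
p₀ = P(outcome | unexposed) = 55/3398 = 0.016186
Under exogeneity and monotonicity, PS = (p₁ − p₀)/(1 − p₀).
PS = (0.070306 − 0.016186) / 0.98381 ≈ 0.0550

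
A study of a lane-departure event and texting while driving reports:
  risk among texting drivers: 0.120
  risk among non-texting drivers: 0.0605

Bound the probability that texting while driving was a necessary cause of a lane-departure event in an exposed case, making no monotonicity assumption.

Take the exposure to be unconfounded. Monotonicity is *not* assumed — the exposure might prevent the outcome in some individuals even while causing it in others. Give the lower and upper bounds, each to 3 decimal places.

0.496 ≤ PN ≤ 1.000

Let p₁ = 0.12, p₀ = 0.0605.
Under exogeneity alone the bounds on PN are max{0,(p₁−p₀)/p₁} ≤ PN ≤ min{1,(1−p₀)/p₁}.
  lower = (p₁ − p₀)/p₁ = 0.0595 / 0.12 ≈ 0.4958
  upper = min{1, (1 − p₀)/p₁} = 0.9395 / 0.12 ≈ 7.8292 → capped at 1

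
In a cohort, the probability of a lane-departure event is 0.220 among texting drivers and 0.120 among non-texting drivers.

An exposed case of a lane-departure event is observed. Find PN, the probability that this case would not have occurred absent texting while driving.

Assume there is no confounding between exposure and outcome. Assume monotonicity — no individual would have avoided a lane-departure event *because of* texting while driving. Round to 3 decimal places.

Let p₁ = 0.22, p₀ = 0.12.
Under exogeneity and monotonicity, PN = (p₁ − p₀) / p₁.
PN = (0.22 − 0.12) / 0.22 = 0.1 / 0.22 ≈ 0.4545

PN ≈ 0.455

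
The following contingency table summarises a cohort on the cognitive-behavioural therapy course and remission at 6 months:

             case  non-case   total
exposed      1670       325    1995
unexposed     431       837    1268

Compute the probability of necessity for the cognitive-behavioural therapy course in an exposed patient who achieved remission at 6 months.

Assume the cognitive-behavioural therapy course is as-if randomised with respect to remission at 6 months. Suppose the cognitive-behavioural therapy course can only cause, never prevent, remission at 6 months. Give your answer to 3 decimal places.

p₁ = P(outcome | exposed) = 1670/1995 = 0.83709
p₀ = P(outcome | unexposed) = 431/1268 = 0.33991
Under exogeneity and monotonicity, PN = (p₁ − p₀) / p₁.
PN = (0.83709 − 0.33991) / 0.83709 = 0.49719 / 0.83709 ≈ 0.5939

PN ≈ 0.594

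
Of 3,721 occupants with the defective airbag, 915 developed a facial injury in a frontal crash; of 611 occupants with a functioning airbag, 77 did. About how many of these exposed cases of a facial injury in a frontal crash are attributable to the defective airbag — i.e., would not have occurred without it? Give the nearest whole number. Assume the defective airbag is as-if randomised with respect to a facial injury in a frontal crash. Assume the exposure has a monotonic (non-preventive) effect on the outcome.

about 446 cases

p₁ = P(outcome | exposed) = 915/3721 = 0.2459
p₀ = P(outcome | unexposed) = 77/611 = 0.12602
PN = (p₁ − p₀)/p₁ = (0.2459 − 0.12602) / 0.2459 ≈ 0.48751.
Attributable cases ≈ PN × (exposed cases) = 0.48751 × 915 ≈ 446.07.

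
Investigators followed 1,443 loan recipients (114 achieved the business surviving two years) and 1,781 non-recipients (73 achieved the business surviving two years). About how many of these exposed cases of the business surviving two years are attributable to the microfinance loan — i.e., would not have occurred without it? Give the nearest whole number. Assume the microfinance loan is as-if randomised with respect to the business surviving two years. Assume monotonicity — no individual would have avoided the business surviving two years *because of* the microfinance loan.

about 55 cases

p₁ = P(outcome | exposed) = 114/1443 = 0.079002
p₀ = P(outcome | unexposed) = 73/1781 = 0.040988
PN = (p₁ − p₀)/p₁ = (0.079002 − 0.040988) / 0.079002 ≈ 0.48118.
Attributable cases ≈ PN × (exposed cases) = 0.48118 × 114 ≈ 54.85.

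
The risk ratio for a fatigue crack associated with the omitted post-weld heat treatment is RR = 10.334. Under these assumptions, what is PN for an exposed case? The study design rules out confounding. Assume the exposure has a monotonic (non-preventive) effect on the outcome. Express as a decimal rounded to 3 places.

PN ≈ 0.903

Under exogeneity and monotonicity, PN = (RR − 1) / RR = 1 − 1/RR.
PN = (10.334 − 1) / 10.334 = 9.334 / 10.334 ≈ 0.9032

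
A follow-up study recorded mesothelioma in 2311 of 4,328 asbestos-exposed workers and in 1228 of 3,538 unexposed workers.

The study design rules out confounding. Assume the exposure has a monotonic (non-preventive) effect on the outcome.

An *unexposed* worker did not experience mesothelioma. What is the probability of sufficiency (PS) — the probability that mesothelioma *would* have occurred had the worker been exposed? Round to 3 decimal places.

p₁ = P(outcome | exposed) = 2311/4328 = 0.53396
p₀ = P(outcome | unexposed) = 1228/3538 = 0.34709
Under exogeneity and monotonicity, PS = (p₁ − p₀) / (1 − p₀).
PS = (0.53396 − 0.34709) / (1 − 0.34709) = 0.18688 / 0.65291 ≈ 0.2862

PS ≈ 0.286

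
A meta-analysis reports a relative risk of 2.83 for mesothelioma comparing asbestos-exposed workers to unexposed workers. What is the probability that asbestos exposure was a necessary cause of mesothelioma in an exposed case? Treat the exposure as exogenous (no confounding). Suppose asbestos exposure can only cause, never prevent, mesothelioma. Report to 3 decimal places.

Under exogeneity and monotonicity, PN = (RR − 1) / RR = 1 − 1/RR.
PN = (2.83 − 1) / 2.83 = 1.83 / 2.83 ≈ 0.6466

PN ≈ 0.647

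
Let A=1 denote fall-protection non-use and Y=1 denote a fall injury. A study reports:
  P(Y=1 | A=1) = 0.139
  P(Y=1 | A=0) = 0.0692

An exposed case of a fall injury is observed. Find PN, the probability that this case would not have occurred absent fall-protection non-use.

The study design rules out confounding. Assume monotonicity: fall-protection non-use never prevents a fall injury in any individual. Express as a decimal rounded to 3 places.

Let p₁ = 0.139, p₀ = 0.0692.
Under exogeneity and monotonicity, PN = (p₁ − p₀) / p₁.
PN = (0.139 − 0.0692) / 0.139 = 0.0698 / 0.139 ≈ 0.5022

PN ≈ 0.502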